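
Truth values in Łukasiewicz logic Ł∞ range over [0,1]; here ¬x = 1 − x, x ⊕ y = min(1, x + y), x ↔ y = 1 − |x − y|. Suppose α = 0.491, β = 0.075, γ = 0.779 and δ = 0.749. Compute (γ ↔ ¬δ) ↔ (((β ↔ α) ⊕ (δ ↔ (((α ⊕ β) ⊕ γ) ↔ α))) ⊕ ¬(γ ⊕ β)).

¬δ = 1 − 0.749 = 0.251
γ ↔ ¬δ = 1 − |0.779 − 0.251| = 1 − 0.528 = 0.472
β ↔ α = 1 − |0.075 − 0.491| = 1 − 0.416 = 0.584
α ⊕ β = min(1, 0.491 + 0.075) = min(1, 0.566) = 0.566
(α ⊕ β) ⊕ γ = min(1, 0.566 + 0.779) = min(1, 1.345) = 1.000
((α ⊕ β) ⊕ γ) ↔ α = 1 − |1.000 − 0.491| = 1 − 0.509 = 0.491
δ ↔ (((α ⊕ β) ⊕ γ) ↔ α) = 1 − |0.749 − 0.491| = 1 − 0.258 = 0.742
(β ↔ α) ⊕ (δ ↔ (((α ⊕ β) ⊕ γ) ↔ α)) = min(1, 0.584 + 0.742) = min(1, 1.326) = 1.000
γ ⊕ β = min(1, 0.779 + 0.075) = min(1, 0.854) = 0.854
¬(γ ⊕ β) = 1 − 0.854 = 0.146
((β ↔ α) ⊕ (δ ↔ (((α ⊕ β) ⊕ γ) ↔ α))) ⊕ ¬(γ ⊕ β) = min(1, 1.000 + 0.146) = min(1, 1.146) = 1.000
(γ ↔ ¬δ) ↔ (((β ↔ α) ⊕ (δ ↔ (((α ⊕ β) ⊕ γ) ↔ α))) ⊕ ¬(γ ⊕ β)) = 1 − |0.472 − 1.000| = 1 − 0.528 = 0.472

0.472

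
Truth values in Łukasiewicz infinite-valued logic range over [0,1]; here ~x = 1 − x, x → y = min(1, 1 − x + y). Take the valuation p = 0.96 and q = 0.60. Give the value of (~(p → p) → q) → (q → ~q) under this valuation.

p → p = min(1, 1 − 0.96 + 0.96) = min(1, 1.00) = 1.00
~(p → p) = 1 − 1.00 = 0.00
~(p → p) → q = min(1, 1 − 0.00 + 0.60) = min(1, 1.60) = 1.00
~q = 1 − 0.60 = 0.40
q → ~q = min(1, 1 − 0.60 + 0.40) = min(1, 0.80) = 0.80
(~(p → p) → q) → (q → ~q) = min(1, 1 − 1.00 + 0.80) = min(1, 0.80) = 0.80

0.80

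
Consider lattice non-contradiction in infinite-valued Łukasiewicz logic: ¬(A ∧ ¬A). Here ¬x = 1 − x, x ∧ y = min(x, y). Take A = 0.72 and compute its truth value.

0.72

¬A = 1 − 0.72 = 0.28
A ∧ ¬A = min(0.72, 0.28) = 0.28
¬(A ∧ ¬A) = 1 − 0.28 = 0.72
(The value 0.72 < 1 shows this instance is not satisfied; not a Ł∞-tautology — its value is 1 − min(a, 1−a).)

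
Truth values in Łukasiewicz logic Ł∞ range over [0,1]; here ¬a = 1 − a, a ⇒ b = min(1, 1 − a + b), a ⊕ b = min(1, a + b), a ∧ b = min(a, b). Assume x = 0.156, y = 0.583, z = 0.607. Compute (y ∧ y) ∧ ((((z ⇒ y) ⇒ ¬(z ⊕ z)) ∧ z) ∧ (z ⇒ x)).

0.024

y ∧ y = min(0.583, 0.583) = 0.583
z ⇒ y = min(1, 1 − 0.607 + 0.583) = min(1, 0.976) = 0.976
z ⊕ z = min(1, 0.607 + 0.607) = min(1, 1.214) = 1.000
¬(z ⊕ z) = 1 − 1.000 = 0.000
(z ⇒ y) ⇒ ¬(z ⊕ z) = min(1, 1 − 0.976 + 0.000) = min(1, 0.024) = 0.024
((z ⇒ y) ⇒ ¬(z ⊕ z)) ∧ z = min(0.024, 0.607) = 0.024
z ⇒ x = min(1, 1 − 0.607 + 0.156) = min(1, 0.549) = 0.549
(((z ⇒ y) ⇒ ¬(z ⊕ z)) ∧ z) ∧ (z ⇒ x) = min(0.024, 0.549) = 0.024
(y ∧ y) ∧ ((((z ⇒ y) ⇒ ¬(z ⊕ z)) ∧ z) ∧ (z ⇒ x)) = min(0.583, 0.024) = 0.024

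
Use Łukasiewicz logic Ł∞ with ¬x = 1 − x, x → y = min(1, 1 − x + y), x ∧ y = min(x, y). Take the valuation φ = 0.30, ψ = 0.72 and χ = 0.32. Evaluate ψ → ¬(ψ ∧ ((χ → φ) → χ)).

χ → φ = min(1, 1 − 0.32 + 0.30) = min(1, 0.98) = 0.98
(χ → φ) → χ = min(1, 1 − 0.98 + 0.32) = min(1, 0.34) = 0.34
ψ ∧ ((χ → φ) → χ) = min(0.72, 0.34) = 0.34
¬(ψ ∧ ((χ → φ) → χ)) = 1 − 0.34 = 0.66
ψ → ¬(ψ ∧ ((χ → φ) → χ)) = min(1, 1 − 0.72 + 0.66) = min(1, 0.94) = 0.94

0.94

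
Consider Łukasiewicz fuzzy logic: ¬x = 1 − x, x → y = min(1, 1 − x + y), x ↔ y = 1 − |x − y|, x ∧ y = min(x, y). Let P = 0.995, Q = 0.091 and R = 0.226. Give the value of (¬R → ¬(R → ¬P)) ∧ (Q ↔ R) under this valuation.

¬R = 1 − 0.226 = 0.774
¬P = 1 − 0.995 = 0.005
R → ¬P = min(1, 1 − 0.226 + 0.005) = min(1, 0.779) = 0.779
¬(R → ¬P) = 1 − 0.779 = 0.221
¬R → ¬(R → ¬P) = min(1, 1 − 0.774 + 0.221) = min(1, 0.447) = 0.447
Q ↔ R = 1 − |0.091 − 0.226| = 1 − 0.135 = 0.865
(¬R → ¬(R → ¬P)) ∧ (Q ↔ R) = min(0.447, 0.865) = 0.447

0.447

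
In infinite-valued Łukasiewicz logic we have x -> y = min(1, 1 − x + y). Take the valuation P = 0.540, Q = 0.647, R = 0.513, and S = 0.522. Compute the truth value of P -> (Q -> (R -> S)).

R -> S = min(1, 1 − 0.513 + 0.522) = min(1, 1.009) = 1.000
Q -> (R -> S) = min(1, 1 − 0.647 + 1.000) = min(1, 1.353) = 1.000
P -> (Q -> (R -> S)) = min(1, 1 − 0.540 + 1.000) = min(1, 1.460) = 1.000

1.000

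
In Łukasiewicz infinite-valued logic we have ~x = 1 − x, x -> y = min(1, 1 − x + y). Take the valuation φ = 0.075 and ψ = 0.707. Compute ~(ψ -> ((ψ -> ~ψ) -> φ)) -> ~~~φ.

~ψ = 1 − 0.707 = 0.293
ψ -> ~ψ = min(1, 1 − 0.707 + 0.293) = min(1, 0.586) = 0.586
(ψ -> ~ψ) -> φ = min(1, 1 − 0.586 + 0.075) = min(1, 0.489) = 0.489
ψ -> ((ψ -> ~ψ) -> φ) = min(1, 1 − 0.707 + 0.489) = min(1, 0.782) = 0.782
~(ψ -> ((ψ -> ~ψ) -> φ)) = 1 − 0.782 = 0.218
~φ = 1 − 0.075 = 0.925
~~φ = 1 − 0.925 = 0.075
~~~φ = 1 − 0.075 = 0.925
~(ψ -> ((ψ -> ~ψ) -> φ)) -> ~~~φ = min(1, 1 − 0.218 + 0.925) = min(1, 1.707) = 1.000

1.000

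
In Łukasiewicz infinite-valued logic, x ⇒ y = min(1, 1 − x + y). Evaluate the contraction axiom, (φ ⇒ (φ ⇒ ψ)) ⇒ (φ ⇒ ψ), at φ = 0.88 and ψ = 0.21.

φ ⇒ ψ = min(1, 1 − 0.88 + 0.21) = min(1, 0.33) = 0.33
φ ⇒ (φ ⇒ ψ) = min(1, 1 − 0.88 + 0.33) = min(1, 0.45) = 0.45
(φ ⇒ (φ ⇒ ψ)) ⇒ (φ ⇒ ψ) = min(1, 1 − 0.45 + 0.33) = min(1, 0.88) = 0.88
(The value 0.88 < 1 shows this instance is not satisfied; fails in Ł∞ (the t-norm is not idempotent).)

0.88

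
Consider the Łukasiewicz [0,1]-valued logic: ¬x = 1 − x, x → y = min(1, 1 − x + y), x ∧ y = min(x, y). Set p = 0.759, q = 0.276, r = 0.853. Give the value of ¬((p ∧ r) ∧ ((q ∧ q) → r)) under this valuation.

p ∧ r = min(0.759, 0.853) = 0.759
q ∧ q = min(0.276, 0.276) = 0.276
(q ∧ q) → r = min(1, 1 − 0.276 + 0.853) = min(1, 1.577) = 1.000
(p ∧ r) ∧ ((q ∧ q) → r) = min(0.759, 1.000) = 0.759
¬((p ∧ r) ∧ ((q ∧ q) → r)) = 1 − 0.759 = 0.241

0.241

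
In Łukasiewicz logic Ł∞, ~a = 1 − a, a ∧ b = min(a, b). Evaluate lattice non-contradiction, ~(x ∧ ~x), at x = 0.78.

0.78

~x = 1 − 0.78 = 0.22
x ∧ ~x = min(0.78, 0.22) = 0.22
~(x ∧ ~x) = 1 − 0.22 = 0.78
(The value 0.78 < 1 shows this instance is not satisfied; not a Ł∞-tautology — its value is 1 − min(a, 1−a).)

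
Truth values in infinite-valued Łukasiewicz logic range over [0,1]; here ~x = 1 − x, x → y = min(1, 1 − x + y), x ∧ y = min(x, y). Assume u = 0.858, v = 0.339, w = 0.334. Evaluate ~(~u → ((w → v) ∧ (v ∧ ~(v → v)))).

0.142

~u = 1 − 0.858 = 0.142
w → v = min(1, 1 − 0.334 + 0.339) = min(1, 1.005) = 1.000
v → v = min(1, 1 − 0.339 + 0.339) = min(1, 1.000) = 1.000
~(v → v) = 1 − 1.000 = 0.000
v ∧ ~(v → v) = min(0.339, 0.000) = 0.000
(w → v) ∧ (v ∧ ~(v → v)) = min(1.000, 0.000) = 0.000
~u → ((w → v) ∧ (v ∧ ~(v → v))) = min(1, 1 − 0.142 + 0.000) = min(1, 0.858) = 0.858
~(~u → ((w → v) ∧ (v ∧ ~(v → v)))) = 1 − 0.858 = 0.142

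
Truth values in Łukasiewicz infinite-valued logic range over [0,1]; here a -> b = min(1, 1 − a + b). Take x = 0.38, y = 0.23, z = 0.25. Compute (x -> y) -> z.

x -> y = min(1, 1 − 0.38 + 0.23) = min(1, 0.85) = 0.85
(x -> y) -> z = min(1, 1 − 0.85 + 0.25) = min(1, 0.40) = 0.40

0.40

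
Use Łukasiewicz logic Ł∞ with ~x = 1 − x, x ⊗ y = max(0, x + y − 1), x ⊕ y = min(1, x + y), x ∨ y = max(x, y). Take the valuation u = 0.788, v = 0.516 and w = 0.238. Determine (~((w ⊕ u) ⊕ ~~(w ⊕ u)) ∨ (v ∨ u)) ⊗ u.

0.576

w ⊕ u = min(1, 0.238 + 0.788) = min(1, 1.026) = 1.000
~(w ⊕ u) = 1 − 1.000 = 0.000
~~(w ⊕ u) = 1 − 0.000 = 1.000
(w ⊕ u) ⊕ ~~(w ⊕ u) = min(1, 1.000 + 1.000) = min(1, 2.000) = 1.000
~((w ⊕ u) ⊕ ~~(w ⊕ u)) = 1 − 1.000 = 0.000
v ∨ u = max(0.516, 0.788) = 0.788
~((w ⊕ u) ⊕ ~~(w ⊕ u)) ∨ (v ∨ u) = max(0.000, 0.788) = 0.788
(~((w ⊕ u) ⊕ ~~(w ⊕ u)) ∨ (v ∨ u)) ⊗ u = max(0, 0.788 + 0.788 − 1) = max(0, 0.576) = 0.576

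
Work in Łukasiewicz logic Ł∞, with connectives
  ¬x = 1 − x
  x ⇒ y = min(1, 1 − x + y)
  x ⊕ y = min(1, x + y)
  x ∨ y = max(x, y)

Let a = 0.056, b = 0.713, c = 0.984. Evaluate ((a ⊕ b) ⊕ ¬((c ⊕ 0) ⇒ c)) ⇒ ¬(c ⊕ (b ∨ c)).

0.231

a ⊕ b = min(1, 0.056 + 0.713) = min(1, 0.769) = 0.769
c ⊕ 0 = min(1, 0.984 + 0.000) = min(1, 0.984) = 0.984
(c ⊕ 0) ⇒ c = min(1, 1 − 0.984 + 0.984) = min(1, 1.000) = 1.000
¬((c ⊕ 0) ⇒ c) = 1 − 1.000 = 0.000
(a ⊕ b) ⊕ ¬((c ⊕ 0) ⇒ c) = min(1, 0.769 + 0.000) = min(1, 0.769) = 0.769
b ∨ c = max(0.713, 0.984) = 0.984
c ⊕ (b ∨ c) = min(1, 0.984 + 0.984) = min(1, 1.968) = 1.000
¬(c ⊕ (b ∨ c)) = 1 − 1.000 = 0.000
((a ⊕ b) ⊕ ¬((c ⊕ 0) ⇒ c)) ⇒ ¬(c ⊕ (b ∨ c)) = min(1, 1 − 0.769 + 0.000) = min(1, 0.231) = 0.231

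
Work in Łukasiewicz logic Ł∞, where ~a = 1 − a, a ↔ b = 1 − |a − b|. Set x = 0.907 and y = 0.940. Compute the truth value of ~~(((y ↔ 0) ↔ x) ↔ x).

y ↔ 0 = 1 − |0.940 − 0.000| = 1 − 0.940 = 0.060
(y ↔ 0) ↔ x = 1 − |0.060 − 0.907| = 1 − 0.847 = 0.153
((y ↔ 0) ↔ x) ↔ x = 1 − |0.153 − 0.907| = 1 − 0.754 = 0.246
~(((y ↔ 0) ↔ x) ↔ x) = 1 − 0.246 = 0.754
~~(((y ↔ 0) ↔ x) ↔ x) = 1 − 0.754 = 0.246

0.246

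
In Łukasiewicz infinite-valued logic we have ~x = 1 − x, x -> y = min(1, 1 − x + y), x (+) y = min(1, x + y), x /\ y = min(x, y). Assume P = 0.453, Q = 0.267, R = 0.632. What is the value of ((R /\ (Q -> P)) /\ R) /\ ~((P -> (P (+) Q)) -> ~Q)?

Q -> P = min(1, 1 − 0.267 + 0.453) = min(1, 1.186) = 1.000
R /\ (Q -> P) = min(0.632, 1.000) = 0.632
(R /\ (Q -> P)) /\ R = min(0.632, 0.632) = 0.632
P (+) Q = min(1, 0.453 + 0.267) = min(1, 0.720) = 0.720
P -> (P (+) Q) = min(1, 1 − 0.453 + 0.720) = min(1, 1.267) = 1.000
~Q = 1 − 0.267 = 0.733
(P -> (P (+) Q)) -> ~Q = min(1, 1 − 1.000 + 0.733) = min(1, 0.733) = 0.733
~((P -> (P (+) Q)) -> ~Q) = 1 − 0.733 = 0.267
((R /\ (Q -> P)) /\ R) /\ ~((P -> (P (+) Q)) -> ~Q) = min(0.632, 0.267) = 0.267

0.267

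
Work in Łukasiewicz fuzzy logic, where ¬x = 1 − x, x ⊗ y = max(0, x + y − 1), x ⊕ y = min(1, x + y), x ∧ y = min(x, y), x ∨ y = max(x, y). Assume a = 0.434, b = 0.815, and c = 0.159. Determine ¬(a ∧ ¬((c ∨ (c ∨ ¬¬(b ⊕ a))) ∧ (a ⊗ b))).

0.566

b ⊕ a = min(1, 0.815 + 0.434) = min(1, 1.249) = 1.000
¬(b ⊕ a) = 1 − 1.000 = 0.000
¬¬(b ⊕ a) = 1 − 0.000 = 1.000
c ∨ ¬¬(b ⊕ a) = max(0.159, 1.000) = 1.000
c ∨ (c ∨ ¬¬(b ⊕ a)) = max(0.159, 1.000) = 1.000
a ⊗ b = max(0, 0.434 + 0.815 − 1) = max(0, 0.249) = 0.249
(c ∨ (c ∨ ¬¬(b ⊕ a))) ∧ (a ⊗ b) = min(1.000, 0.249) = 0.249
¬((c ∨ (c ∨ ¬¬(b ⊕ a))) ∧ (a ⊗ b)) = 1 − 0.249 = 0.751
a ∧ ¬((c ∨ (c ∨ ¬¬(b ⊕ a))) ∧ (a ⊗ b)) = min(0.434, 0.751) = 0.434
¬(a ∧ ¬((c ∨ (c ∨ ¬¬(b ⊕ a))) ∧ (a ⊗ b))) = 1 − 0.434 = 0.566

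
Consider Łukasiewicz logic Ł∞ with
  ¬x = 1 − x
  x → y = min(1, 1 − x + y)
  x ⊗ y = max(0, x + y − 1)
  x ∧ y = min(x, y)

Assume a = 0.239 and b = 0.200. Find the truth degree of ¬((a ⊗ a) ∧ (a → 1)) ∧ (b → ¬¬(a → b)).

a ⊗ a = max(0, 0.239 + 0.239 − 1) = max(0, -0.522) = 0.000
a → 1 = min(1, 1 − 0.239 + 1.000) = min(1, 1.761) = 1.000
(a ⊗ a) ∧ (a → 1) = min(0.000, 1.000) = 0.000
¬((a ⊗ a) ∧ (a → 1)) = 1 − 0.000 = 1.000
a → b = min(1, 1 − 0.239 + 0.200) = min(1, 0.961) = 0.961
¬(a → b) = 1 − 0.961 = 0.039
¬¬(a → b) = 1 − 0.039 = 0.961
b → ¬¬(a → b) = min(1, 1 − 0.200 + 0.961) = min(1, 1.761) = 1.000
¬((a ⊗ a) ∧ (a → 1)) ∧ (b → ¬¬(a → b)) = min(1.000, 1.000) = 1.000

1.000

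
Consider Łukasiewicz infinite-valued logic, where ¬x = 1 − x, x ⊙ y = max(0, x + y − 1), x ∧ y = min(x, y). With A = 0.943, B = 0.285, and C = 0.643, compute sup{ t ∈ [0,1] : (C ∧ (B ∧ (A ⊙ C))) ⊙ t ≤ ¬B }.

A ⊙ C = max(0, 0.943 + 0.643 − 1) = max(0, 0.586) = 0.586
B ∧ (A ⊙ C) = min(0.285, 0.586) = 0.285
C ∧ (B ∧ (A ⊙ C)) = min(0.643, 0.285) = 0.285
So the left factor is C ∧ (B ∧ (A ⊙ C)) = 0.285.
¬B = 1 − 0.285 = 0.715
So the right-hand bound is ¬B = 0.715.
The residuum of the Łukasiewicz t-norm gives the supremum: min(1, 1 − 0.285 + 0.715).
1 − 0.285 + 0.715 = 1.430, so t = min(1, 1.430) = 1.000.
Check: 0.285 ⊙ 1.000 = max(0, 0.285) = 0.285 ≤ 0.715.

1.000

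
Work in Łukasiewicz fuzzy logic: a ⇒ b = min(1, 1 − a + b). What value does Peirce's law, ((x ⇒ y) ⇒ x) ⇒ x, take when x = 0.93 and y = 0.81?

0.93

x ⇒ y = min(1, 1 − 0.93 + 0.81) = min(1, 0.88) = 0.88
(x ⇒ y) ⇒ x = min(1, 1 − 0.88 + 0.93) = min(1, 1.05) = 1.00
((x ⇒ y) ⇒ x) ⇒ x = min(1, 1 − 1.00 + 0.93) = min(1, 0.93) = 0.93
(The value 0.93 < 1 shows this instance is not satisfied; not a Ł∞-tautology in general.)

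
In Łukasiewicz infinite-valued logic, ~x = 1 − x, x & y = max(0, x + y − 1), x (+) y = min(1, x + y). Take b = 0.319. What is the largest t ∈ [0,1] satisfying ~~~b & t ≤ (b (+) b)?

~b = 1 − 0.319 = 0.681
~~b = 1 − 0.681 = 0.319
~~~b = 1 − 0.319 = 0.681
So the left factor is ~~~b = 0.681.
b (+) b = min(1, 0.319 + 0.319) = min(1, 0.638) = 0.638
So the right-hand bound is b (+) b = 0.638.
The residuum of the Łukasiewicz t-norm gives the supremum: min(1, 1 − 0.681 + 0.638).
1 − 0.681 + 0.638 = 0.957, so t = min(1, 0.957) = 0.957.
Check: 0.681 & 0.957 = max(0, 0.638) = 0.638 ≤ 0.638.

0.957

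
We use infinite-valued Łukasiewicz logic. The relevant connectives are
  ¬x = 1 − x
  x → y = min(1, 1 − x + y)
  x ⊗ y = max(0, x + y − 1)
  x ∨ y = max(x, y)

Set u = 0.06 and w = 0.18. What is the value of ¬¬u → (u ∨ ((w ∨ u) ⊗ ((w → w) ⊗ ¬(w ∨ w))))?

1.00

¬u = 1 − 0.06 = 0.94
¬¬u = 1 − 0.94 = 0.06
w ∨ u = max(0.18, 0.06) = 0.18
w → w = min(1, 1 − 0.18 + 0.18) = min(1, 1.00) = 1.00
w ∨ w = max(0.18, 0.18) = 0.18
¬(w ∨ w) = 1 − 0.18 = 0.82
(w → w) ⊗ ¬(w ∨ w) = max(0, 1.00 + 0.82 − 1) = max(0, 0.82) = 0.82
(w ∨ u) ⊗ ((w → w) ⊗ ¬(w ∨ w)) = max(0, 0.18 + 0.82 − 1) = max(0, 0.00) = 0.00
u ∨ ((w ∨ u) ⊗ ((w → w) ⊗ ¬(w ∨ w))) = max(0.06, 0.00) = 0.06
¬¬u → (u ∨ ((w ∨ u) ⊗ ((w → w) ⊗ ¬(w ∨ w)))) = min(1, 1 − 0.06 + 0.06) = min(1, 1.00) = 1.00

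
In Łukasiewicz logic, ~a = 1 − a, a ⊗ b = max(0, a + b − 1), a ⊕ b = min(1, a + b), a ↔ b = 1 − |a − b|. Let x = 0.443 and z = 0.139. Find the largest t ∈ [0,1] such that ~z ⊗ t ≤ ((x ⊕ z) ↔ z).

~z = 1 − 0.139 = 0.861
So the left factor is ~z = 0.861.
x ⊕ z = min(1, 0.443 + 0.139) = min(1, 0.582) = 0.582
(x ⊕ z) ↔ z = 1 − |0.582 − 0.139| = 1 − 0.443 = 0.557
So the right-hand bound is (x ⊕ z) ↔ z = 0.557.
The residuum of the Łukasiewicz t-norm gives the supremum: min(1, 1 − 0.861 + 0.557).
1 − 0.861 + 0.557 = 0.696, so t = min(1, 0.696) = 0.696.
Check: 0.861 ⊗ 0.696 = max(0, 0.557) = 0.557 ≤ 0.557.

0.696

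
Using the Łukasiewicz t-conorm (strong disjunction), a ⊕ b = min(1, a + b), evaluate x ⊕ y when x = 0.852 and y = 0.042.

0.894

x ⊕ y = min(1, 0.852 + 0.042) = min(1, 0.894) = 0.894
For comparison, the Gödel t-conorm max(a, b) would give 0.852.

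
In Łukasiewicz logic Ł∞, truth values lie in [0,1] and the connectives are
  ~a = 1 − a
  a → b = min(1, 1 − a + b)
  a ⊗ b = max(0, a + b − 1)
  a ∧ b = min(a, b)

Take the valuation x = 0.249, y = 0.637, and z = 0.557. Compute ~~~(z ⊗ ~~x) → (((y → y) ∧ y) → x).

0.612

~x = 1 − 0.249 = 0.751
~~x = 1 − 0.751 = 0.249
z ⊗ ~~x = max(0, 0.557 + 0.249 − 1) = max(0, -0.194) = 0.000
~(z ⊗ ~~x) = 1 − 0.000 = 1.000
~~(z ⊗ ~~x) = 1 − 1.000 = 0.000
~~~(z ⊗ ~~x) = 1 − 0.000 = 1.000
y → y = min(1, 1 − 0.637 + 0.637) = min(1, 1.000) = 1.000
(y → y) ∧ y = min(1.000, 0.637) = 0.637
((y → y) ∧ y) → x = min(1, 1 − 0.637 + 0.249) = min(1, 0.612) = 0.612
~~~(z ⊗ ~~x) → (((y → y) ∧ y) → x) = min(1, 1 − 1.000 + 0.612) = min(1, 0.612) = 0.612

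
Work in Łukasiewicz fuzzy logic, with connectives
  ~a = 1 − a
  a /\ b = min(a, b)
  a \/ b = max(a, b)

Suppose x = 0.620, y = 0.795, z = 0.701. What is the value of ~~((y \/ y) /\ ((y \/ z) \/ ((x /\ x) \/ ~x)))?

y \/ y = max(0.795, 0.795) = 0.795
y \/ z = max(0.795, 0.701) = 0.795
x /\ x = min(0.620, 0.620) = 0.620
~x = 1 − 0.620 = 0.380
(x /\ x) \/ ~x = max(0.620, 0.380) = 0.620
(y \/ z) \/ ((x /\ x) \/ ~x) = max(0.795, 0.620) = 0.795
(y \/ y) /\ ((y \/ z) \/ ((x /\ x) \/ ~x)) = min(0.795, 0.795) = 0.795
~((y \/ y) /\ ((y \/ z) \/ ((x /\ x) \/ ~x))) = 1 − 0.795 = 0.205
~~((y \/ y) /\ ((y \/ z) \/ ((x /\ x) \/ ~x))) = 1 − 0.205 = 0.795

0.795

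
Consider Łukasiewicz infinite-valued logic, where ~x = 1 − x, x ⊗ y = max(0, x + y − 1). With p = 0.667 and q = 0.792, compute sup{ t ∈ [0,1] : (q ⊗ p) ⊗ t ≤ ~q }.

0.749

q ⊗ p = max(0, 0.792 + 0.667 − 1) = max(0, 0.459) = 0.459
So the left factor is q ⊗ p = 0.459.
~q = 1 − 0.792 = 0.208
So the right-hand bound is ~q = 0.208.
The residuum of the Łukasiewicz t-norm gives the supremum: min(1, 1 − 0.459 + 0.208).
1 − 0.459 + 0.208 = 0.749, so t = min(1, 0.749) = 0.749.
Check: 0.459 ⊗ 0.749 = max(0, 0.208) = 0.208 ≤ 0.208.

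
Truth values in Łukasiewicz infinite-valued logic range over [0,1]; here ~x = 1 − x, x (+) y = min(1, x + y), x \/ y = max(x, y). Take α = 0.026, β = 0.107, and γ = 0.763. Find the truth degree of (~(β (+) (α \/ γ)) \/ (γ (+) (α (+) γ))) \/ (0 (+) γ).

1.000

α \/ γ = max(0.026, 0.763) = 0.763
β (+) (α \/ γ) = min(1, 0.107 + 0.763) = min(1, 0.870) = 0.870
~(β (+) (α \/ γ)) = 1 − 0.870 = 0.130
α (+) γ = min(1, 0.026 + 0.763) = min(1, 0.789) = 0.789
γ (+) (α (+) γ) = min(1, 0.763 + 0.789) = min(1, 1.552) = 1.000
~(β (+) (α \/ γ)) \/ (γ (+) (α (+) γ)) = max(0.130, 1.000) = 1.000
0 (+) γ = min(1, 0.000 + 0.763) = min(1, 0.763) = 0.763
(~(β (+) (α \/ γ)) \/ (γ (+) (α (+) γ))) \/ (0 (+) γ) = max(1.000, 0.763) = 1.000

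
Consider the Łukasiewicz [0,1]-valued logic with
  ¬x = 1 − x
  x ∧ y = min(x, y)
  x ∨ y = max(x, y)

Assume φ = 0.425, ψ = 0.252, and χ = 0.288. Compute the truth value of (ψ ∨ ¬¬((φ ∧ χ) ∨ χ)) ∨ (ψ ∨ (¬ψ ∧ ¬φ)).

0.575

φ ∧ χ = min(0.425, 0.288) = 0.288
(φ ∧ χ) ∨ χ = max(0.288, 0.288) = 0.288
¬((φ ∧ χ) ∨ χ) = 1 − 0.288 = 0.712
¬¬((φ ∧ χ) ∨ χ) = 1 − 0.712 = 0.288
ψ ∨ ¬¬((φ ∧ χ) ∨ χ) = max(0.252, 0.288) = 0.288
¬ψ = 1 − 0.252 = 0.748
¬φ = 1 − 0.425 = 0.575
¬ψ ∧ ¬φ = min(0.748, 0.575) = 0.575
ψ ∨ (¬ψ ∧ ¬φ) = max(0.252, 0.575) = 0.575
(ψ ∨ ¬¬((φ ∧ χ) ∨ χ)) ∨ (ψ ∨ (¬ψ ∧ ¬φ)) = max(0.288, 0.575) = 0.575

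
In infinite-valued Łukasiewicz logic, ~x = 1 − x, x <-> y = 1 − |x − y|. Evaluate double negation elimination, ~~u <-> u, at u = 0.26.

~u = 1 − 0.26 = 0.74
~~u = 1 − 0.74 = 0.26
~~u <-> u = 1 − |0.26 − 0.26| = 1 − 0.00 = 1.00
(As expected: always 1 in Ł∞ since negation is involutive.)

1.00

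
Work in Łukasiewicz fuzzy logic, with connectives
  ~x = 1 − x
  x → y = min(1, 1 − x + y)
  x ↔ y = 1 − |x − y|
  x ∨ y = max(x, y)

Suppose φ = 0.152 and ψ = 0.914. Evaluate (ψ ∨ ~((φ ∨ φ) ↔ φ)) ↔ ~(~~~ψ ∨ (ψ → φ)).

φ ∨ φ = max(0.152, 0.152) = 0.152
(φ ∨ φ) ↔ φ = 1 − |0.152 − 0.152| = 1 − 0.000 = 1.000
~((φ ∨ φ) ↔ φ) = 1 − 1.000 = 0.000
ψ ∨ ~((φ ∨ φ) ↔ φ) = max(0.914, 0.000) = 0.914
~ψ = 1 − 0.914 = 0.086
~~ψ = 1 − 0.086 = 0.914
~~~ψ = 1 − 0.914 = 0.086
ψ → φ = min(1, 1 − 0.914 + 0.152) = min(1, 0.238) = 0.238
~~~ψ ∨ (ψ → φ) = max(0.086, 0.238) = 0.238
~(~~~ψ ∨ (ψ → φ)) = 1 − 0.238 = 0.762
(ψ ∨ ~((φ ∨ φ) ↔ φ)) ↔ ~(~~~ψ ∨ (ψ → φ)) = 1 − |0.914 − 0.762| = 1 − 0.152 = 0.848

0.848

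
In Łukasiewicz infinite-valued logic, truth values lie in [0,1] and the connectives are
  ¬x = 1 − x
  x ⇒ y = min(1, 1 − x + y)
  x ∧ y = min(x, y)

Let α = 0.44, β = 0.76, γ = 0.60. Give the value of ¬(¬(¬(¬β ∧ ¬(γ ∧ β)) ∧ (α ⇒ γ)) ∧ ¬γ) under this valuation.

¬β = 1 − 0.76 = 0.24
γ ∧ β = min(0.60, 0.76) = 0.60
¬(γ ∧ β) = 1 − 0.60 = 0.40
¬β ∧ ¬(γ ∧ β) = min(0.24, 0.40) = 0.24
¬(¬β ∧ ¬(γ ∧ β)) = 1 − 0.24 = 0.76
α ⇒ γ = min(1, 1 − 0.44 + 0.60) = min(1, 1.16) = 1.00
¬(¬β ∧ ¬(γ ∧ β)) ∧ (α ⇒ γ) = min(0.76, 1.00) = 0.76
¬(¬(¬β ∧ ¬(γ ∧ β)) ∧ (α ⇒ γ)) = 1 − 0.76 = 0.24
¬γ = 1 − 0.60 = 0.40
¬(¬(¬β ∧ ¬(γ ∧ β)) ∧ (α ⇒ γ)) ∧ ¬γ = min(0.24, 0.40) = 0.24
¬(¬(¬(¬β ∧ ¬(γ ∧ β)) ∧ (α ⇒ γ)) ∧ ¬γ) = 1 − 0.24 = 0.76

0.76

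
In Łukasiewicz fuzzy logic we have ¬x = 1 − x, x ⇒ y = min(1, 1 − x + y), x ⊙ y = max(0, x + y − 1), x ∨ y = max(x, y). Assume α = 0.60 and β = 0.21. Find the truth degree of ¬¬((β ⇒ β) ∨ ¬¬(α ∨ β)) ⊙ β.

β ⇒ β = min(1, 1 − 0.21 + 0.21) = min(1, 1.00) = 1.00
α ∨ β = max(0.60, 0.21) = 0.60
¬(α ∨ β) = 1 − 0.60 = 0.40
¬¬(α ∨ β) = 1 − 0.40 = 0.60
(β ⇒ β) ∨ ¬¬(α ∨ β) = max(1.00, 0.60) = 1.00
¬((β ⇒ β) ∨ ¬¬(α ∨ β)) = 1 − 1.00 = 0.00
¬¬((β ⇒ β) ∨ ¬¬(α ∨ β)) = 1 − 0.00 = 1.00
¬¬((β ⇒ β) ∨ ¬¬(α ∨ β)) ⊙ β = max(0, 1.00 + 0.21 − 1) = max(0, 0.21) = 0.21

0.21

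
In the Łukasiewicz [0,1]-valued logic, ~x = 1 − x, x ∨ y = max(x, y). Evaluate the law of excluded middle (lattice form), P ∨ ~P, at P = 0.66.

0.66

~P = 1 − 0.66 = 0.34
P ∨ ~P = max(0.66, 0.34) = 0.66
(The value 0.66 < 1 shows this instance is not satisfied; not a Ł∞-tautology — its value is max(a, 1−a).)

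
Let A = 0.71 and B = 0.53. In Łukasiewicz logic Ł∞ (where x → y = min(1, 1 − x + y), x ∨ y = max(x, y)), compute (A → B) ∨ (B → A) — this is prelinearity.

1.00

A → B = min(1, 1 − 0.71 + 0.53) = min(1, 0.82) = 0.82
B → A = min(1, 1 − 0.53 + 0.71) = min(1, 1.18) = 1.00
(A → B) ∨ (B → A) = max(0.82, 1.00) = 1.00
(As expected: a Ł∞-tautology — holds in every MV-chain.)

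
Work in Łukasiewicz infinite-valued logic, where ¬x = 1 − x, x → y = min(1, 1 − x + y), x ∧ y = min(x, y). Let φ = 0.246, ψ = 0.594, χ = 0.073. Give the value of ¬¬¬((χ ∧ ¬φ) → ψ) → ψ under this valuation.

¬φ = 1 − 0.246 = 0.754
χ ∧ ¬φ = min(0.073, 0.754) = 0.073
(χ ∧ ¬φ) → ψ = min(1, 1 − 0.073 + 0.594) = min(1, 1.521) = 1.000
¬((χ ∧ ¬φ) → ψ) = 1 − 1.000 = 0.000
¬¬((χ ∧ ¬φ) → ψ) = 1 − 0.000 = 1.000
¬¬¬((χ ∧ ¬φ) → ψ) = 1 − 1.000 = 0.000
¬¬¬((χ ∧ ¬φ) → ψ) → ψ = min(1, 1 − 0.000 + 0.594) = min(1, 1.594) = 1.000

1.000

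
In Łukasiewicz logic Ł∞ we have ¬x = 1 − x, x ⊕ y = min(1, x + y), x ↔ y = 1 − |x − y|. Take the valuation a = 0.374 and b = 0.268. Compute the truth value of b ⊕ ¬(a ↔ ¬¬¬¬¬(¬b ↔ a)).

¬b = 1 − 0.268 = 0.732
¬b ↔ a = 1 − |0.732 − 0.374| = 1 − 0.358 = 0.642
¬(¬b ↔ a) = 1 − 0.642 = 0.358
¬¬(¬b ↔ a) = 1 − 0.358 = 0.642
¬¬¬(¬b ↔ a) = 1 − 0.642 = 0.358
¬¬¬¬(¬b ↔ a) = 1 − 0.358 = 0.642
¬¬¬¬¬(¬b ↔ a) = 1 − 0.642 = 0.358
a ↔ ¬¬¬¬¬(¬b ↔ a) = 1 − |0.374 − 0.358| = 1 − 0.016 = 0.984
¬(a ↔ ¬¬¬¬¬(¬b ↔ a)) = 1 − 0.984 = 0.016
b ⊕ ¬(a ↔ ¬¬¬¬¬(¬b ↔ a)) = min(1, 0.268 + 0.016) = min(1, 0.284) = 0.284

0.284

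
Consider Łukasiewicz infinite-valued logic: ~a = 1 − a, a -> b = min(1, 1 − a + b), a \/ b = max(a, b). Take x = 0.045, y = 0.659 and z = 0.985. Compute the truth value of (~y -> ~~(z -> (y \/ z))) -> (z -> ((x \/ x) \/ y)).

0.674

~y = 1 − 0.659 = 0.341
y \/ z = max(0.659, 0.985) = 0.985
z -> (y \/ z) = min(1, 1 − 0.985 + 0.985) = min(1, 1.000) = 1.000
~(z -> (y \/ z)) = 1 − 1.000 = 0.000
~~(z -> (y \/ z)) = 1 − 0.000 = 1.000
~y -> ~~(z -> (y \/ z)) = min(1, 1 − 0.341 + 1.000) = min(1, 1.659) = 1.000
x \/ x = max(0.045, 0.045) = 0.045
(x \/ x) \/ y = max(0.045, 0.659) = 0.659
z -> ((x \/ x) \/ y) = min(1, 1 − 0.985 + 0.659) = min(1, 0.674) = 0.674
(~y -> ~~(z -> (y \/ z))) -> (z -> ((x \/ x) \/ y)) = min(1, 1 − 1.000 + 0.674) = min(1, 0.674) = 0.674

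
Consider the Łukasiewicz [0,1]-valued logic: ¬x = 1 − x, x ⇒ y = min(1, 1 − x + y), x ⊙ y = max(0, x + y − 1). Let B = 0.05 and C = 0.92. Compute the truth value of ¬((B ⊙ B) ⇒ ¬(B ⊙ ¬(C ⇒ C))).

0.00

B ⊙ B = max(0, 0.05 + 0.05 − 1) = max(0, -0.90) = 0.00
C ⇒ C = min(1, 1 − 0.92 + 0.92) = min(1, 1.00) = 1.00
¬(C ⇒ C) = 1 − 1.00 = 0.00
B ⊙ ¬(C ⇒ C) = max(0, 0.05 + 0.00 − 1) = max(0, -0.95) = 0.00
¬(B ⊙ ¬(C ⇒ C)) = 1 − 0.00 = 1.00
(B ⊙ B) ⇒ ¬(B ⊙ ¬(C ⇒ C)) = min(1, 1 − 0.00 + 1.00) = min(1, 2.00) = 1.00
¬((B ⊙ B) ⇒ ¬(B ⊙ ¬(C ⇒ C))) = 1 − 1.00 = 0.00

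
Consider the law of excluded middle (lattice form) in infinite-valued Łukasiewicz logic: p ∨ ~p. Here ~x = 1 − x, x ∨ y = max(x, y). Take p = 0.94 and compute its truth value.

0.94

~p = 1 − 0.94 = 0.06
p ∨ ~p = max(0.94, 0.06) = 0.94
(The value 0.94 < 1 shows this instance is not satisfied; not a Ł∞-tautology — its value is max(a, 1−a).)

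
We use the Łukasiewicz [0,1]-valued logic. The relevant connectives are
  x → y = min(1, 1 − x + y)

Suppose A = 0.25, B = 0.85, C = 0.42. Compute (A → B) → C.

0.42

A → B = min(1, 1 − 0.25 + 0.85) = min(1, 1.60) = 1.00
(A → B) → C = min(1, 1 − 1.00 + 0.42) = min(1, 0.42) = 0.42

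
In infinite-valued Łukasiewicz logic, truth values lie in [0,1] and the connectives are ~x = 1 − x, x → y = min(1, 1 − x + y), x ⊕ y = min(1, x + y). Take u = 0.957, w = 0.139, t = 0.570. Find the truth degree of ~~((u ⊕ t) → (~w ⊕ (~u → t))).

1.000

u ⊕ t = min(1, 0.957 + 0.570) = min(1, 1.527) = 1.000
~w = 1 − 0.139 = 0.861
~u = 1 − 0.957 = 0.043
~u → t = min(1, 1 − 0.043 + 0.570) = min(1, 1.527) = 1.000
~w ⊕ (~u → t) = min(1, 0.861 + 1.000) = min(1, 1.861) = 1.000
(u ⊕ t) → (~w ⊕ (~u → t)) = min(1, 1 − 1.000 + 1.000) = min(1, 1.000) = 1.000
~((u ⊕ t) → (~w ⊕ (~u → t))) = 1 − 1.000 = 0.000
~~((u ⊕ t) → (~w ⊕ (~u → t))) = 1 − 0.000 = 1.000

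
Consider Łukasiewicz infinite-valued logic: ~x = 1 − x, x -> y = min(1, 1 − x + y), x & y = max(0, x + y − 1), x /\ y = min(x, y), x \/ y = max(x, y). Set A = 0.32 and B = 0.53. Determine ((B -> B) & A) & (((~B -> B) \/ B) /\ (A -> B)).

B -> B = min(1, 1 − 0.53 + 0.53) = min(1, 1.00) = 1.00
(B -> B) & A = max(0, 1.00 + 0.32 − 1) = max(0, 0.32) = 0.32
~B = 1 − 0.53 = 0.47
~B -> B = min(1, 1 − 0.47 + 0.53) = min(1, 1.06) = 1.00
(~B -> B) \/ B = max(1.00, 0.53) = 1.00
A -> B = min(1, 1 − 0.32 + 0.53) = min(1, 1.21) = 1.00
((~B -> B) \/ B) /\ (A -> B) = min(1.00, 1.00) = 1.00
((B -> B) & A) & (((~B -> B) \/ B) /\ (A -> B)) = max(0, 0.32 + 1.00 − 1) = max(0, 0.32) = 0.32

0.32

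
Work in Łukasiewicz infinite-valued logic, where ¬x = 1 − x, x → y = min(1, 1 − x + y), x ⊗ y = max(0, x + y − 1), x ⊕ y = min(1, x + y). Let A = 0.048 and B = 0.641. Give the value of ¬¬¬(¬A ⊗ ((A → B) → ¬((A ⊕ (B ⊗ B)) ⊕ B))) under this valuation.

¬A = 1 − 0.048 = 0.952
A → B = min(1, 1 − 0.048 + 0.641) = min(1, 1.593) = 1.000
B ⊗ B = max(0, 0.641 + 0.641 − 1) = max(0, 0.282) = 0.282
A ⊕ (B ⊗ B) = min(1, 0.048 + 0.282) = min(1, 0.330) = 0.330
(A ⊕ (B ⊗ B)) ⊕ B = min(1, 0.330 + 0.641) = min(1, 0.971) = 0.971
¬((A ⊕ (B ⊗ B)) ⊕ B) = 1 − 0.971 = 0.029
(A → B) → ¬((A ⊕ (B ⊗ B)) ⊕ B) = min(1, 1 − 1.000 + 0.029) = min(1, 0.029) = 0.029
¬A ⊗ ((A → B) → ¬((A ⊕ (B ⊗ B)) ⊕ B)) = max(0, 0.952 + 0.029 − 1) = max(0, -0.019) = 0.000
¬(¬A ⊗ ((A → B) → ¬((A ⊕ (B ⊗ B)) ⊕ B))) = 1 − 0.000 = 1.000
¬¬(¬A ⊗ ((A → B) → ¬((A ⊕ (B ⊗ B)) ⊕ B))) = 1 − 1.000 = 0.000
¬¬¬(¬A ⊗ ((A → B) → ¬((A ⊕ (B ⊗ B)) ⊕ B))) = 1 − 0.000 = 1.000

1.000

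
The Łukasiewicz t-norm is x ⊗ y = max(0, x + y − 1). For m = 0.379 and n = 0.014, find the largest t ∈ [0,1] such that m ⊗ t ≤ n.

0.635

The residuum of the Łukasiewicz t-norm gives the supremum: min(1, 1 − 0.379 + 0.014).
1 − 0.379 + 0.014 = 0.635, so t = min(1, 0.635) = 0.635.
Check: 0.379 ⊗ 0.635 = max(0, 0.014) = 0.014 ≤ 0.014.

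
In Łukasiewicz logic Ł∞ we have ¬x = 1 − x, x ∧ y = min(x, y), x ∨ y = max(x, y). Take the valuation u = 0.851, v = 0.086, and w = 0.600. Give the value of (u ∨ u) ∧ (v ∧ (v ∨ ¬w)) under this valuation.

0.086

u ∨ u = max(0.851, 0.851) = 0.851
¬w = 1 − 0.600 = 0.400
v ∨ ¬w = max(0.086, 0.400) = 0.400
v ∧ (v ∨ ¬w) = min(0.086, 0.400) = 0.086
(u ∨ u) ∧ (v ∧ (v ∨ ¬w)) = min(0.851, 0.086) = 0.086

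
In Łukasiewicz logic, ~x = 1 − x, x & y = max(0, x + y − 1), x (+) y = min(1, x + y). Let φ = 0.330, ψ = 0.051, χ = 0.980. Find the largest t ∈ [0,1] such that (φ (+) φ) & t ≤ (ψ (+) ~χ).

φ (+) φ = min(1, 0.330 + 0.330) = min(1, 0.660) = 0.660
So the left factor is φ (+) φ = 0.660.
~χ = 1 − 0.980 = 0.020
ψ (+) ~χ = min(1, 0.051 + 0.020) = min(1, 0.071) = 0.071
So the right-hand bound is ψ (+) ~χ = 0.071.
The residuum of the Łukasiewicz t-norm gives the supremum: min(1, 1 − 0.660 + 0.071).
1 − 0.660 + 0.071 = 0.411, so t = min(1, 0.411) = 0.411.
Check: 0.660 & 0.411 = max(0, 0.071) = 0.071 ≤ 0.071.

0.411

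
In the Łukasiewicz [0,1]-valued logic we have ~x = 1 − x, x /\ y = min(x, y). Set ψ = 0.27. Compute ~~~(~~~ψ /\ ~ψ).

0.27

~ψ = 1 − 0.27 = 0.73
~~ψ = 1 − 0.73 = 0.27
~~~ψ = 1 − 0.27 = 0.73
~~~ψ /\ ~ψ = min(0.73, 0.73) = 0.73
~(~~~ψ /\ ~ψ) = 1 − 0.73 = 0.27
~~(~~~ψ /\ ~ψ) = 1 − 0.27 = 0.73
~~~(~~~ψ /\ ~ψ) = 1 − 0.73 = 0.27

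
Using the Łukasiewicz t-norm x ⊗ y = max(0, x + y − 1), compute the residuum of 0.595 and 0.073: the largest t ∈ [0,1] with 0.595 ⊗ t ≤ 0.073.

0.478

The residuum of the Łukasiewicz t-norm gives the supremum: min(1, 1 − 0.595 + 0.073).
1 − 0.595 + 0.073 = 0.478, so t = min(1, 0.478) = 0.478.
Check: 0.595 ⊗ 0.478 = max(0, 0.073) = 0.073 ≤ 0.073.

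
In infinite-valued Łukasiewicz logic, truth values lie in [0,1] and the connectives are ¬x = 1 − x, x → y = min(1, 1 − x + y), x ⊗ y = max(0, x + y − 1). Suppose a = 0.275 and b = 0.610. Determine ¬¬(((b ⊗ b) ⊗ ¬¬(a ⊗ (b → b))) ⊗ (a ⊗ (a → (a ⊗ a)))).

0.000

b ⊗ b = max(0, 0.610 + 0.610 − 1) = max(0, 0.220) = 0.220
b → b = min(1, 1 − 0.610 + 0.610) = min(1, 1.000) = 1.000
a ⊗ (b → b) = max(0, 0.275 + 1.000 − 1) = max(0, 0.275) = 0.275
¬(a ⊗ (b → b)) = 1 − 0.275 = 0.725
¬¬(a ⊗ (b → b)) = 1 − 0.725 = 0.275
(b ⊗ b) ⊗ ¬¬(a ⊗ (b → b)) = max(0, 0.220 + 0.275 − 1) = max(0, -0.505) = 0.000
a ⊗ a = max(0, 0.275 + 0.275 − 1) = max(0, -0.450) = 0.000
a → (a ⊗ a) = min(1, 1 − 0.275 + 0.000) = min(1, 0.725) = 0.725
a ⊗ (a → (a ⊗ a)) = max(0, 0.275 + 0.725 − 1) = max(0, 0.000) = 0.000
((b ⊗ b) ⊗ ¬¬(a ⊗ (b → b))) ⊗ (a ⊗ (a → (a ⊗ a))) = max(0, 0.000 + 0.000 − 1) = max(0, -1.000) = 0.000
¬(((b ⊗ b) ⊗ ¬¬(a ⊗ (b → b))) ⊗ (a ⊗ (a → (a ⊗ a)))) = 1 − 0.000 = 1.000
¬¬(((b ⊗ b) ⊗ ¬¬(a ⊗ (b → b))) ⊗ (a ⊗ (a → (a ⊗ a)))) = 1 − 1.000 = 0.000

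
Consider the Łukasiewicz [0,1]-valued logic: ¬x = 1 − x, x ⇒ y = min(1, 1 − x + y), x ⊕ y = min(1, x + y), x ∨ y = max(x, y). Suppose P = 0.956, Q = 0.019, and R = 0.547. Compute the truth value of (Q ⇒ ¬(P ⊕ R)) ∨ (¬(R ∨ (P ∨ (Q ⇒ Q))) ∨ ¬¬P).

P ⊕ R = min(1, 0.956 + 0.547) = min(1, 1.503) = 1.000
¬(P ⊕ R) = 1 − 1.000 = 0.000
Q ⇒ ¬(P ⊕ R) = min(1, 1 − 0.019 + 0.000) = min(1, 0.981) = 0.981
Q ⇒ Q = min(1, 1 − 0.019 + 0.019) = min(1, 1.000) = 1.000
P ∨ (Q ⇒ Q) = max(0.956, 1.000) = 1.000
R ∨ (P ∨ (Q ⇒ Q)) = max(0.547, 1.000) = 1.000
¬(R ∨ (P ∨ (Q ⇒ Q))) = 1 − 1.000 = 0.000
¬P = 1 − 0.956 = 0.044
¬¬P = 1 − 0.044 = 0.956
¬(R ∨ (P ∨ (Q ⇒ Q))) ∨ ¬¬P = max(0.000, 0.956) = 0.956
(Q ⇒ ¬(P ⊕ R)) ∨ (¬(R ∨ (P ∨ (Q ⇒ Q))) ∨ ¬¬P) = max(0.981, 0.956) = 0.981

0.981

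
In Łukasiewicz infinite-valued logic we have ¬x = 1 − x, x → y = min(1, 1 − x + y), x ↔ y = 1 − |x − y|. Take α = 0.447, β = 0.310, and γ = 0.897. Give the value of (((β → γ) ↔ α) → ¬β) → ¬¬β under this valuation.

0.310

β → γ = min(1, 1 − 0.310 + 0.897) = min(1, 1.587) = 1.000
(β → γ) ↔ α = 1 − |1.000 − 0.447| = 1 − 0.553 = 0.447
¬β = 1 − 0.310 = 0.690
((β → γ) ↔ α) → ¬β = min(1, 1 − 0.447 + 0.690) = min(1, 1.243) = 1.000
¬¬β = 1 − 0.690 = 0.310
(((β → γ) ↔ α) → ¬β) → ¬¬β = min(1, 1 − 1.000 + 0.310) = min(1, 0.310) = 0.310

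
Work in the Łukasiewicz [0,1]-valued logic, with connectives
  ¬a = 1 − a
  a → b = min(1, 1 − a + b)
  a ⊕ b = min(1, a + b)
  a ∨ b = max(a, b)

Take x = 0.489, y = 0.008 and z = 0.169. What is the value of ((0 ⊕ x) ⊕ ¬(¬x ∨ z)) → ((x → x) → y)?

0.030

0 ⊕ x = min(1, 0.000 + 0.489) = min(1, 0.489) = 0.489
¬x = 1 − 0.489 = 0.511
¬x ∨ z = max(0.511, 0.169) = 0.511
¬(¬x ∨ z) = 1 − 0.511 = 0.489
(0 ⊕ x) ⊕ ¬(¬x ∨ z) = min(1, 0.489 + 0.489) = min(1, 0.978) = 0.978
x → x = min(1, 1 − 0.489 + 0.489) = min(1, 1.000) = 1.000
(x → x) → y = min(1, 1 − 1.000 + 0.008) = min(1, 0.008) = 0.008
((0 ⊕ x) ⊕ ¬(¬x ∨ z)) → ((x → x) → y) = min(1, 1 − 0.978 + 0.008) = min(1, 0.030) = 0.030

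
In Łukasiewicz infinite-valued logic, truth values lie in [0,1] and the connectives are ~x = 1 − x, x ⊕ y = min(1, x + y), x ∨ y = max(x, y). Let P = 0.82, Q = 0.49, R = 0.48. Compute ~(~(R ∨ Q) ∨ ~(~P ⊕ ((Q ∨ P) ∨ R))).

0.49

R ∨ Q = max(0.48, 0.49) = 0.49
~(R ∨ Q) = 1 − 0.49 = 0.51
~P = 1 − 0.82 = 0.18
Q ∨ P = max(0.49, 0.82) = 0.82
(Q ∨ P) ∨ R = max(0.82, 0.48) = 0.82
~P ⊕ ((Q ∨ P) ∨ R) = min(1, 0.18 + 0.82) = min(1, 1.00) = 1.00
~(~P ⊕ ((Q ∨ P) ∨ R)) = 1 − 1.00 = 0.00
~(R ∨ Q) ∨ ~(~P ⊕ ((Q ∨ P) ∨ R)) = max(0.51, 0.00) = 0.51
~(~(R ∨ Q) ∨ ~(~P ⊕ ((Q ∨ P) ∨ R))) = 1 − 0.51 = 0.49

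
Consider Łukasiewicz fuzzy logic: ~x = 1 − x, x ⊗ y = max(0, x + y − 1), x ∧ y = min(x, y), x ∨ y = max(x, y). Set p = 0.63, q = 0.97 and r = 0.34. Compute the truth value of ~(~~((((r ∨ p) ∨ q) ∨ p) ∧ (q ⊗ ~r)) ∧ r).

r ∨ p = max(0.34, 0.63) = 0.63
(r ∨ p) ∨ q = max(0.63, 0.97) = 0.97
((r ∨ p) ∨ q) ∨ p = max(0.97, 0.63) = 0.97
~r = 1 − 0.34 = 0.66
q ⊗ ~r = max(0, 0.97 + 0.66 − 1) = max(0, 0.63) = 0.63
(((r ∨ p) ∨ q) ∨ p) ∧ (q ⊗ ~r) = min(0.97, 0.63) = 0.63
~((((r ∨ p) ∨ q) ∨ p) ∧ (q ⊗ ~r)) = 1 − 0.63 = 0.37
~~((((r ∨ p) ∨ q) ∨ p) ∧ (q ⊗ ~r)) = 1 − 0.37 = 0.63
~~((((r ∨ p) ∨ q) ∨ p) ∧ (q ⊗ ~r)) ∧ r = min(0.63, 0.34) = 0.34
~(~~((((r ∨ p) ∨ q) ∨ p) ∧ (q ⊗ ~r)) ∧ r) = 1 − 0.34 = 0.66

0.66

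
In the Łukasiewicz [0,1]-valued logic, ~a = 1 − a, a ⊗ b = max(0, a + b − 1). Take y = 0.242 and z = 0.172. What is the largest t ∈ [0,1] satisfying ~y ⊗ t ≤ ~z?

~y = 1 − 0.242 = 0.758
So the left factor is ~y = 0.758.
~z = 1 − 0.172 = 0.828
So the right-hand bound is ~z = 0.828.
The residuum of the Łukasiewicz t-norm gives the supremum: min(1, 1 − 0.758 + 0.828).
1 − 0.758 + 0.828 = 1.070, so t = min(1, 1.070) = 1.000.
Check: 0.758 ⊗ 1.000 = max(0, 0.758) = 0.758 ≤ 0.828.

1.000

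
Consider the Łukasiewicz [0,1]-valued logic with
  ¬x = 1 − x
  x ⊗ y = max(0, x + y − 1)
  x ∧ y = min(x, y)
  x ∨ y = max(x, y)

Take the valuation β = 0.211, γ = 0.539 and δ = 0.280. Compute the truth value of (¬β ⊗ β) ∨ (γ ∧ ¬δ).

¬β = 1 − 0.211 = 0.789
¬β ⊗ β = max(0, 0.789 + 0.211 − 1) = max(0, 0.000) = 0.000
¬δ = 1 − 0.280 = 0.720
γ ∧ ¬δ = min(0.539, 0.720) = 0.539
(¬β ⊗ β) ∨ (γ ∧ ¬δ) = max(0.000, 0.539) = 0.539

0.539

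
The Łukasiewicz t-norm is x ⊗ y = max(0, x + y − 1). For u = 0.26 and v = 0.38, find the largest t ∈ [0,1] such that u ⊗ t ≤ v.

1.00

The residuum of the Łukasiewicz t-norm gives the supremum: min(1, 1 − 0.26 + 0.38).
1 − 0.26 + 0.38 = 1.12, so t = min(1, 1.12) = 1.00.
Check: 0.26 ⊗ 1.00 = max(0, 0.26) = 0.26 ≤ 0.38.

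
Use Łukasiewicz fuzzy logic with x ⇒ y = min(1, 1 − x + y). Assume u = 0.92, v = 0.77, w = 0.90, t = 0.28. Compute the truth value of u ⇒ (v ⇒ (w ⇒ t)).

w ⇒ t = min(1, 1 − 0.90 + 0.28) = min(1, 0.38) = 0.38
v ⇒ (w ⇒ t) = min(1, 1 − 0.77 + 0.38) = min(1, 0.61) = 0.61
u ⇒ (v ⇒ (w ⇒ t)) = min(1, 1 − 0.92 + 0.61) = min(1, 0.69) = 0.69

0.69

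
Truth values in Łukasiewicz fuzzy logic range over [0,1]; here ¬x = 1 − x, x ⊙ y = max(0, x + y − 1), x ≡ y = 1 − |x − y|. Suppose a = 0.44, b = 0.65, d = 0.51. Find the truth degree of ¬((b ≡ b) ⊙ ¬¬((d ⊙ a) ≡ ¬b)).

b ≡ b = 1 − |0.65 − 0.65| = 1 − 0.00 = 1.00
d ⊙ a = max(0, 0.51 + 0.44 − 1) = max(0, -0.05) = 0.00
¬b = 1 − 0.65 = 0.35
(d ⊙ a) ≡ ¬b = 1 − |0.00 − 0.35| = 1 − 0.35 = 0.65
¬((d ⊙ a) ≡ ¬b) = 1 − 0.65 = 0.35
¬¬((d ⊙ a) ≡ ¬b) = 1 − 0.35 = 0.65
(b ≡ b) ⊙ ¬¬((d ⊙ a) ≡ ¬b) = max(0, 1.00 + 0.65 − 1) = max(0, 0.65) = 0.65
¬((b ≡ b) ⊙ ¬¬((d ⊙ a) ≡ ¬b)) = 1 − 0.65 = 0.35

0.35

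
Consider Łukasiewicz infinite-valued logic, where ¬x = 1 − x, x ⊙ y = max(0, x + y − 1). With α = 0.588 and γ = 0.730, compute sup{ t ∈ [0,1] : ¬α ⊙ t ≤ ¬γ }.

¬α = 1 − 0.588 = 0.412
So the left factor is ¬α = 0.412.
¬γ = 1 − 0.730 = 0.270
So the right-hand bound is ¬γ = 0.270.
The residuum of the Łukasiewicz t-norm gives the supremum: min(1, 1 − 0.412 + 0.270).
1 − 0.412 + 0.270 = 0.858, so t = min(1, 0.858) = 0.858.
Check: 0.412 ⊙ 0.858 = max(0, 0.270) = 0.270 ≤ 0.270.

0.858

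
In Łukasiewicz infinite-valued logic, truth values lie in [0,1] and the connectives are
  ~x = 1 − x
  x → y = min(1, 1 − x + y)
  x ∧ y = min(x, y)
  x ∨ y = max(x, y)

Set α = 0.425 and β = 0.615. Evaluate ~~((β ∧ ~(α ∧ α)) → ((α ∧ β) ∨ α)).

0.850

α ∧ α = min(0.425, 0.425) = 0.425
~(α ∧ α) = 1 − 0.425 = 0.575
β ∧ ~(α ∧ α) = min(0.615, 0.575) = 0.575
α ∧ β = min(0.425, 0.615) = 0.425
(α ∧ β) ∨ α = max(0.425, 0.425) = 0.425
(β ∧ ~(α ∧ α)) → ((α ∧ β) ∨ α) = min(1, 1 − 0.575 + 0.425) = min(1, 0.850) = 0.850
~((β ∧ ~(α ∧ α)) → ((α ∧ β) ∨ α)) = 1 − 0.850 = 0.150
~~((β ∧ ~(α ∧ α)) → ((α ∧ β) ∨ α)) = 1 − 0.150 = 0.850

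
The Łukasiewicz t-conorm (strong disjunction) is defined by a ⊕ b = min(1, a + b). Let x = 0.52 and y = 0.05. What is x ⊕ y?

0.57

x ⊕ y = min(1, 0.52 + 0.05) = min(1, 0.57) = 0.57
For comparison, the Gödel t-conorm max(a, b) would give 0.52.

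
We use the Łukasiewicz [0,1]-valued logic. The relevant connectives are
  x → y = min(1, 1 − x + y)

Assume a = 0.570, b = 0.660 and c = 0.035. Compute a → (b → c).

b → c = min(1, 1 − 0.660 + 0.035) = min(1, 0.375) = 0.375
a → (b → c) = min(1, 1 − 0.570 + 0.375) = min(1, 0.805) = 0.805

0.805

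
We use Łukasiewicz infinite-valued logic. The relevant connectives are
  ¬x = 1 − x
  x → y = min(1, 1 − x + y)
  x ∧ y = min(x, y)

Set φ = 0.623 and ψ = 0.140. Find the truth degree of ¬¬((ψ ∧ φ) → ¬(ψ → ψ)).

ψ ∧ φ = min(0.140, 0.623) = 0.140
ψ → ψ = min(1, 1 − 0.140 + 0.140) = min(1, 1.000) = 1.000
¬(ψ → ψ) = 1 − 1.000 = 0.000
(ψ ∧ φ) → ¬(ψ → ψ) = min(1, 1 − 0.140 + 0.000) = min(1, 0.860) = 0.860
¬((ψ ∧ φ) → ¬(ψ → ψ)) = 1 − 0.860 = 0.140
¬¬((ψ ∧ φ) → ¬(ψ → ψ)) = 1 − 0.140 = 0.860

0.860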